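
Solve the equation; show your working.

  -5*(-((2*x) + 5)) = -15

Step 1. [-5*(-((2*x) + 5)) = -15] leading coefficient -5: divide by -5, so div: -((2*x) + 5) = 3.
Step 2. [-((2*x) + 5) = 3] LHS negated; negate both sides, so neg: (2*x) + 5 = -3.
Step 3. [(2*x) + 5 = -3] the outer +5 inverts by subtracting 5, so sub: 2*x = -8.
Step 4. [2*x = -8] LHS = 2·(…); ÷2 both sides. So div: x = -4.

Answer: x ∈ {-4}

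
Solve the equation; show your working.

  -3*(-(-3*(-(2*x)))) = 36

Step 1. [-3*(-(-3*(-(2*x)))) = 36] -3·(inner) — divide through by -3, so div: -(-3*(-(2*x))) = -12.
Step 2. [-(-3*(-(2*x))) = -12] LHS negated; negate both sides ⇒ neg: -3*(-(2*x)) = 12.
Step 3. [-3*(-(2*x)) = 12] -3·(inner) — divide through by -3 ⇒ div: -(2*x) = -4.
Step 4. [-(2*x) = -4] LHS negated; negate both sides ⇒ neg: 2*x = 4.
Step 5. [2*x = 4] 2·(inner) — divide through by 2, so div: x = 2.

Answer: x ∈ {2}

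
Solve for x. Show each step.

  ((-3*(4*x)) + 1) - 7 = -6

Step 1. [((-3*(4*x)) + 1) - 7 = -6] peel the -7: add 7 from each side. So sub: (-3*(4*x)) + 1 = 1.
Step 2. [(-3*(4*x)) + 1 = 1] the outer +1 inverts by subtracting 1 ⇒ sub: -3*(4*x) = 0.
Step 3. [-3*(4*x) = 0] -3 out front; divide by -3, so div: 4*x = 0.
Step 4. [4*x = 0] 4 out front; divide by 4, so div: x = 0.

Answer: x ∈ {0}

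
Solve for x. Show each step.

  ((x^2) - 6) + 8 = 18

Step 1. [((x^2) - 6) + 8 = 18] peel the +8: subtract 8 from each side ⇒ sub: (x^2) - 6 = 10.
Step 2. [(x^2) - 6 = 10] 6 comes off first (add 6). So sub: x^2 = 16.
Step 3. [x^2 = 16] √ both sides: 16 ≥ 0 gives two branches, so sqrt: x = 4 or -4.

Answer: x ∈ {-4, 4}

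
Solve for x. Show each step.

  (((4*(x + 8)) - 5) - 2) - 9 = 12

Step 1. [(((4*(x + 8)) - 5) - 2) - 9 = 12] 9 comes off first (add 9). So sub: ((4*(x + 8)) - 5) - 2 = 21.
Step 2. [((4*(x + 8)) - 5) - 2 = 21] add 2: x sits inside (… - 2) ⇒ sub: (4*(x + 8)) - 5 = 23.
Step 3. [(4*(x + 8)) - 5 = 23] add 5: x sits inside (… - 5), so sub: 4*(x + 8) = 28.
Step 4. [4*(x + 8) = 28] divide by the outer 4 ⇒ div: x + 8 = 7.
Step 5. [x + 8 = 7] subtract 8: x sits inside (… + 8), so sub: x = -1.

Answer: x ∈ {-1}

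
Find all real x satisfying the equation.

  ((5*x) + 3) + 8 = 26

Step 1. [((5*x) + 3) + 8 = 26] the outer +8 inverts by subtracting 8, so sub: (5*x) + 3 = 18.
Step 2. [(5*x) + 3 = 18] the outer +3 inverts by subtracting 3. So sub: 5*x = 15.
Step 3. [5*x = 15] 5 out front; divide by 5. So div: x = 3.

Answer: x ∈ {3}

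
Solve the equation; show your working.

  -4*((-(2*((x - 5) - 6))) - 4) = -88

Step 1. [-4*((-(2*((x - 5) - 6))) - 4) = -88] -4·(inner) — divide through by -4. So div: (-(2*((x - 5) - 6))) - 4 = 22.
Step 2. [(-(2*((x - 5) - 6))) - 4 = 22] peel the -4: add 4 from each side. So sub: -(2*((x - 5) - 6)) = 26.
Step 3. [-(2*((x - 5) - 6)) = 26] LHS negated; negate both sides, so neg: 2*((x - 5) - 6) = -26.
Step 4. [2*((x - 5) - 6) = -26] 2 out front; divide by 2. So div: (x - 5) - 6 = -13.
Step 5. [(x - 5) - 6 = -13] -6 is outermost — add 6 both sides. So sub: x - 5 = -7.
Step 6. [x - 5 = -7] -5 is outermost — add 5 both sides, so sub: x = -2.

Answer: x ∈ {-2}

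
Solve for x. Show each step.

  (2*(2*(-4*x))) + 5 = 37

Step 1. [(2*(2*(-4*x))) + 5 = 37] +5 is outermost — subtract 5 both sides, so sub: 2*(2*(-4*x)) = 32.
Step 2. [2*(2*(-4*x)) = 32] divide by the outer 2, so div: 2*(-4*x) = 16.
Step 3. [2*(-4*x) = 16] 2 out front; divide by 2. So div: -4*x = 8.
Step 4. [-4*x = 8] -4 out front; divide by -4 ⇒ div: x = -2.

Answer: x ∈ {-2}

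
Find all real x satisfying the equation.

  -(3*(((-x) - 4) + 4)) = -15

Step 1. [-(3*(((-x) - 4) + 4)) = -15] leading − — multiply by −1 ⇒ neg: 3*(((-x) - 4) + 4) = 15.
Step 2. [3*(((-x) - 4) + 4) = 15] 3·(inner) — divide through by 3 ⇒ div: ((-x) - 4) + 4 = 5.
Step 3. [((-x) - 4) + 4 = 5] 4 comes off first (subtract 4). So sub: (-x) - 4 = 1.
Step 4. [(-x) - 4 = 1] -4 is outermost — add 4 both sides, so sub: -x = 5.
Step 5. [-x = 5] LHS negated; negate both sides. So neg: x = -5.

Answer: x ∈ {-5}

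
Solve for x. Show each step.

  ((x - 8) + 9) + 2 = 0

Step 1. [((x - 8) + 9) + 2 = 0] the outer +2 inverts by subtracting 2 ⇒ sub: (x - 8) + 9 = -2.
Step 2. [(x - 8) + 9 = -2] subtract 9: x sits inside (… + 9) ⇒ sub: x - 8 = -11.
Step 3. [x - 8 = -11] the outer -8 inverts by adding 8. So sub: x = -3.

Answer: x ∈ {-3}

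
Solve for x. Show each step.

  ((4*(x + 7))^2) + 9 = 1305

Step 1. [((4*(x + 7))^2) + 9 = 1305] 9 comes off first (subtract 9). So sub: (4*(x + 7))^2 = 1296.
Step 2. [(4*(x + 7))^2 = 1296] LHS squared, RHS 1296 ≥ 0: apply √ (±). So sqrt: 4*(x + 7) = 36 or -36.
Step 3. [4*(x + 7) = 36 or -36] leading coefficient 4: divide by 4. So div: x + 7 = 9 or -9.
Step 4. [x + 7 = 9 or -9] peel the +7: subtract 7 from each side, so sub: x = 2 or -16.

Answer: x ∈ {-16, 2}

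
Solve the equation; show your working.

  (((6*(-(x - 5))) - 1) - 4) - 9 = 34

Step 1. [(((6*(-(x - 5))) - 1) - 4) - 9 = 34] 9 comes off first (add 9), so sub: ((6*(-(x - 5))) - 1) - 4 = 43.
Step 2. [((6*(-(x - 5))) - 1) - 4 = 43] the outer -4 inverts by adding 4. So sub: (6*(-(x - 5))) - 1 = 47.
Step 3. [(6*(-(x - 5))) - 1 = 47] -1 is outermost — add 1 both sides ⇒ sub: 6*(-(x - 5)) = 48.
Step 4. [6*(-(x - 5)) = 48] 6 out front; divide by 6. So div: -(x - 5) = 8.
Step 5. [-(x - 5) = 8] flip signs both sides ⇒ neg: x - 5 = -8.
Step 6. [x - 5 = -8] the outer -5 inverts by adding 5, so sub: x = -3.

Answer: x ∈ {-3}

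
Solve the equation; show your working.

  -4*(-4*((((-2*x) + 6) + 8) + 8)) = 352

Step 1. [-4*(-4*((((-2*x) + 6) + 8) + 8)) = 352] LHS = -4·(…); ÷-4 both sides ⇒ div: -4*((((-2*x) + 6) + 8) + 8) = -88.
Step 2. [-4*((((-2*x) + 6) + 8) + 8) = -88] -4·(inner) — divide through by -4, so div: (((-2*x) + 6) + 8) + 8 = 22.
Step 3. [(((-2*x) + 6) + 8) + 8 = 22] subtract 8: x sits inside (… + 8). So sub: ((-2*x) + 6) + 8 = 14.
Step 4. [((-2*x) + 6) + 8 = 14] +8 is outermost — subtract 8 both sides. So sub: (-2*x) + 6 = 6.
Step 5. [(-2*x) + 6 = 6] subtract 6: x sits inside (… + 6) ⇒ sub: -2*x = 0.
Step 6. [-2*x = 0] -2 out front; divide by -2, so div: x = 0.

Answer: x ∈ {0}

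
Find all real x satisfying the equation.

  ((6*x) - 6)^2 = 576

Step 1. [((6*x) - 6)^2 = 576] LHS squared, RHS 576 ≥ 0: apply √ (±) ⇒ sqrt: (6*x) - 6 = 24 or -24.
Step 2. [(6*x) - 6 = 24 or -24] common factor 6 (LHS and 24 or -24) — divide through ⇒ factor: x - 1 = 4 or -4.
Step 3. [x - 1 = 4 or -4] 1 comes off first (add 1), so sub: x = 5 or -3.

Answer: x ∈ {-3, 5}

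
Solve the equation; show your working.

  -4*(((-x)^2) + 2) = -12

Step 1. [-4*(((-x)^2) + 2) = -12] LHS = -4·(…); ÷-4 both sides. So div: ((-x)^2) + 2 = 3.
Step 2. [((-x)^2) + 2 = 3] +2 is outermost — subtract 2 both sides ⇒ sub: (-x)^2 = 1.
Step 3. [(-x)^2 = 1] LHS squared, RHS 1 ≥ 0: apply √ (±). So sqrt: -x = 1 or -1.
Step 4. [-x = 1 or -1] flip signs both sides, so neg: x = -1 or 1.

Answer: x ∈ {-1, 1}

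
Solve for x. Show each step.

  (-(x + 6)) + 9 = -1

Step 1. [(-(x + 6)) + 9 = -1] peel the +9: subtract 9 from each side. So sub: -(x + 6) = -10.
Step 2. [-(x + 6) = -10] flip signs both sides. So neg: x + 6 = 10.
Step 3. [x + 6 = 10] 6 comes off first (subtract 6) ⇒ sub: x = 4.

Answer: x ∈ {4}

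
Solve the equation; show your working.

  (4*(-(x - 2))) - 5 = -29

Step 1. [(4*(-(x - 2))) - 5 = -29] peel the -5: add 5 from each side. So sub: 4*(-(x - 2)) = -24.
Step 2. [4*(-(x - 2)) = -24] 4·(inner) — divide through by 4. So div: -(x - 2) = -6.
Step 3. [-(x - 2) = -6] flip signs both sides ⇒ neg: x - 2 = 6.
Step 4. [x - 2 = 6] peel the -2: add 2 from each side ⇒ sub: x = 8.

Answer: x ∈ {8}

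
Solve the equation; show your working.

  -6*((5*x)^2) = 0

Step 1. [-6*((5*x)^2) = 0] LHS = -6·(…); ÷-6 both sides ⇒ div: (5*x)^2 = 0.
Step 2. [(5*x)^2 = 0] √ both sides: 0 ≥ 0 gives two branches, so sqrt: 5*x = 0.
Step 3. [5*x = 0] 5·(inner) — divide through by 5. So div: x = 0.

Answer: x ∈ {0}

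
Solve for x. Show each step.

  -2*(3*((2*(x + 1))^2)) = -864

Step 1. [-2*(3*((2*(x + 1))^2)) = -864] divide by the outer -2. So div: 3*((2*(x + 1))^2) = 432.
Step 2. [3*((2*(x + 1))^2) = 432] 3·(inner) — divide through by 3 ⇒ div: (2*(x + 1))^2 = 144.
Step 3. [(2*(x + 1))^2 = 144] √ both sides: 144 ≥ 0 gives two branches ⇒ sqrt: 2*(x + 1) = 12 or -12.
Step 4. [2*(x + 1) = 12 or -12] 2·(inner) — divide through by 2. So div: x + 1 = 6 or -6.
Step 5. [x + 1 = 6 or -6] peel the +1: subtract 1 from each side. So sub: x = 5 or -7.

Answer: x ∈ {-7, 5}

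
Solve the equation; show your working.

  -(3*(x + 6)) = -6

Step 1. [-(3*(x + 6)) = -6] LHS negated; negate both sides ⇒ neg: 3*(x + 6) = 6.
Step 2. [3*(x + 6) = 6] 3 out front; divide by 3 ⇒ div: x + 6 = 2.
Step 3. [x + 6 = 2] +6 is outermost — subtract 6 both sides, so sub: x = -4.

Answer: x ∈ {-4}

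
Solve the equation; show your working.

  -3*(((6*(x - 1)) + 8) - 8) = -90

Step 1. [-3*(((6*(x - 1)) + 8) - 8) = -90] divide by the outer -3 ⇒ div: ((6*(x - 1)) + 8) - 8 = 30.
Step 2. [((6*(x - 1)) + 8) - 8 = 30] the outer -8 inverts by adding 8 ⇒ sub: (6*(x - 1)) + 8 = 38.
Step 3. [(6*(x - 1)) + 8 = 38] peel the +8: subtract 8 from each side, so sub: 6*(x - 1) = 30.
Step 4. [6*(x - 1) = 30] leading coefficient 6: divide by 6 ⇒ div: x - 1 = 5.
Step 5. [x - 1 = 5] peel the -1: add 1 from each side, so sub: x = 6.

Answer: x ∈ {6}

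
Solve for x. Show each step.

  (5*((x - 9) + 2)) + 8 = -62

Step 1. [(5*((x - 9) + 2)) + 8 = -62] subtract 8: x sits inside (… + 8), so sub: 5*((x - 9) + 2) = -70.
Step 2. [5*((x - 9) + 2) = -70] 5·(inner) — divide through by 5. So div: (x - 9) + 2 = -14.
Step 3. [(x - 9) + 2 = -14] +2 is outermost — subtract 2 both sides ⇒ sub: x - 9 = -16.
Step 4. [x - 9 = -16] 9 comes off first (add 9). So sub: x = -7.

Answer: x ∈ {-7}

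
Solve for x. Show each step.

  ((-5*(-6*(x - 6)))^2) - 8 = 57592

Step 1. [((-5*(-6*(x - 6)))^2) - 8 = 57592] add 8: x sits inside (… - 8), so sub: (-5*(-6*(x - 6)))^2 = 57600.
Step 2. [(-5*(-6*(x - 6)))^2 = 57600] √ both sides: 57600 ≥ 0 gives two branches, so sqrt: -5*(-6*(x - 6)) = 240 or -240.
Step 3. [-5*(-6*(x - 6)) = 240 or -240] LHS = -5·(…); ÷-5 both sides, so div: -6*(x - 6) = -48 or 48.
Step 4. [-6*(x - 6) = -48 or 48] -6 out front; divide by -6, so div: x - 6 = 8 or -8.
Step 5. [x - 6 = 8 or -8] 6 comes off first (add 6) ⇒ sub: x = 14 or -2.

Answer: x ∈ {-2, 14}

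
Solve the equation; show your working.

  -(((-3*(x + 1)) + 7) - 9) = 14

Step 1. [-(((-3*(x + 1)) + 7) - 9) = 14] leading − — multiply by −1, so neg: ((-3*(x + 1)) + 7) - 9 = -14.
Step 2. [((-3*(x + 1)) + 7) - 9 = -14] 9 comes off first (add 9). So sub: (-3*(x + 1)) + 7 = -5.
Step 3. [(-3*(x + 1)) + 7 = -5] 7 comes off first (subtract 7) ⇒ sub: -3*(x + 1) = -12.
Step 4. [-3*(x + 1) = -12] divide by the outer -3, so div: x + 1 = 4.
Step 5. [x + 1 = 4] subtract 1: x sits inside (… + 1). So sub: x = 3.

Answer: x ∈ {3}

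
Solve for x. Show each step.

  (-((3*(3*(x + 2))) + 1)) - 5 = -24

Step 1. [(-((3*(3*(x + 2))) + 1)) - 5 = -24] 5 comes off first (add 5) ⇒ sub: -((3*(3*(x + 2))) + 1) = -19.
Step 2. [-((3*(3*(x + 2))) + 1) = -19] flip signs both sides ⇒ neg: (3*(3*(x + 2))) + 1 = 19.
Step 3. [(3*(3*(x + 2))) + 1 = 19] peel the +1: subtract 1 from each side ⇒ sub: 3*(3*(x + 2)) = 18.
Step 4. [3*(3*(x + 2)) = 18] divide by the outer 3 ⇒ div: 3*(x + 2) = 6.
Step 5. [3*(x + 2) = 6] divide by the outer 3, so div: x + 2 = 2.
Step 6. [x + 2 = 2] +2 is outermost — subtract 2 both sides ⇒ sub: x = 0.

Answer: x ∈ {0}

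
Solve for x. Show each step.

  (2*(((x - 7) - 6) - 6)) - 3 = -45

Step 1. [(2*(((x - 7) - 6) - 6)) - 3 = -45] peel the -3: add 3 from each side. So sub: 2*(((x - 7) - 6) - 6) = -42.
Step 2. [2*(((x - 7) - 6) - 6) = -42] divide by the outer 2. So div: ((x - 7) - 6) - 6 = -21.
Step 3. [((x - 7) - 6) - 6 = -21] the outer -6 inverts by adding 6, so sub: (x - 7) - 6 = -15.
Step 4. [(x - 7) - 6 = -15] peel the -6: add 6 from each side, so sub: x - 7 = -9.
Step 5. [x - 7 = -9] -7 is outermost — add 7 both sides. So sub: x = -2.

Answer: x ∈ {-2}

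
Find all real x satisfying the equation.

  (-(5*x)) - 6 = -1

Step 1. [(-(5*x)) - 6 = -1] peel the -6: add 6 from each side, so sub: -(5*x) = 5.
Step 2. [-(5*x) = 5] LHS negated; negate both sides. So neg: 5*x = -5.
Step 3. [5*x = -5] 5 out front; divide by 5, so div: x = -1.

Answer: x ∈ {-1}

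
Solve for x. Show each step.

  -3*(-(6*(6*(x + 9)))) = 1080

Step 1. [-3*(-(6*(6*(x + 9)))) = 1080] leading coefficient -3: divide by -3, so div: -(6*(6*(x + 9))) = -360.
Step 2. [-(6*(6*(x + 9))) = -360] flip signs both sides, so neg: 6*(6*(x + 9)) = 360.
Step 3. [6*(6*(x + 9)) = 360] leading coefficient 6: divide by 6. So div: 6*(x + 9) = 60.
Step 4. [6*(x + 9) = 60] divide by the outer 6, so div: x + 9 = 10.
Step 5. [x + 9 = 10] the outer +9 inverts by subtracting 9. So sub: x = 1.

Answer: x ∈ {1}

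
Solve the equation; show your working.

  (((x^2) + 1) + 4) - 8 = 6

Step 1. [(((x^2) + 1) + 4) - 8 = 6] 8 comes off first (add 8). So sub: ((x^2) + 1) + 4 = 14.
Step 2. [((x^2) + 1) + 4 = 14] the outer +4 inverts by subtracting 4, so sub: (x^2) + 1 = 10.
Step 3. [(x^2) + 1 = 10] 1 comes off first (subtract 1), so sub: x^2 = 9.
Step 4. [x^2 = 9] LHS squared, RHS 9 ≥ 0: apply √ (±). So sqrt: x = 3 or -3.

Answer: x ∈ {-3, 3}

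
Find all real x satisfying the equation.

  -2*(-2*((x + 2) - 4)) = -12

Step 1. [-2*(-2*((x + 2) - 4)) = -12] divide by the outer -2. So div: -2*((x + 2) - 4) = 6.
Step 2. [-2*((x + 2) - 4) = 6] -2 out front; divide by -2, so div: (x + 2) - 4 = -3.
Step 3. [(x + 2) - 4 = -3] the outer -4 inverts by adding 4, so sub: x + 2 = 1.
Step 4. [x + 2 = 1] +2 is outermost — subtract 2 both sides. So sub: x = -1.

Answer: x ∈ {-1}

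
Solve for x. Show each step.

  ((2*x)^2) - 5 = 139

Step 1. [((2*x)^2) - 5 = 139] peel the -5: add 5 from each side. So sub: (2*x)^2 = 144.
Step 2. [(2*x)^2 = 144] LHS squared, RHS 144 ≥ 0: apply √ (±) ⇒ sqrt: 2*x = 12 or -12.
Step 3. [2*x = 12 or -12] 2 out front; divide by 2, so div: x = 6 or -6.

Answer: x ∈ {-6, 6}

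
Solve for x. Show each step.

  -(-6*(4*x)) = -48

Step 1. [-(-6*(4*x)) = -48] leading − — multiply by −1. So neg: -6*(4*x) = 48.
Step 2. [-6*(4*x) = 48] -6·(inner) — divide through by -6. So div: 4*x = -8.
Step 3. [4*x = -8] 4 out front; divide by 4, so div: x = -2.

Answer: x ∈ {-2}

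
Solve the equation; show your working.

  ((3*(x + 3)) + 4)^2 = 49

Step 1. [((3*(x + 3)) + 4)^2 = 49] LHS squared, RHS 49 ≥ 0: apply √ (±) ⇒ sqrt: (3*(x + 3)) + 4 = 7 or -7.
Step 2. [(3*(x + 3)) + 4 = 7 or -7] +4 is outermost — subtract 4 both sides. So sub: 3*(x + 3) = 3 or -11.
Step 3. [3*(x + 3) = 3 or -11] LHS = 3·(…); ÷3 both sides. So div: x + 3 = 1 or -11/3.
Step 4. [x + 3 = 1 or -11/3] the outer +3 inverts by subtracting 3. So sub: x = -2 or -20/3.

Answer: x ∈ {-20/3, -2}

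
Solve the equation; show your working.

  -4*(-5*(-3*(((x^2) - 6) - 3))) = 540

Step 1. [-4*(-5*(-3*(((x^2) - 6) - 3))) = 540] leading coefficient -4: divide by -4, so div: -5*(-3*(((x^2) - 6) - 3)) = -135.
Step 2. [-5*(-3*(((x^2) - 6) - 3)) = -135] -5·(inner) — divide through by -5, so div: -3*(((x^2) - 6) - 3) = 27.
Step 3. [-3*(((x^2) - 6) - 3) = 27] LHS = -3·(…); ÷-3 both sides. So div: ((x^2) - 6) - 3 = -9.
Step 4. [((x^2) - 6) - 3 = -9] the outer -3 inverts by adding 3, so sub: (x^2) - 6 = -6.
Step 5. [(x^2) - 6 = -6] -6 is outermost — add 6 both sides, so sub: x^2 = 0.
Step 6. [x^2 = 0] LHS squared, RHS 0 ≥ 0: apply √ (±). So sqrt: x = 0.

Answer: x ∈ {0}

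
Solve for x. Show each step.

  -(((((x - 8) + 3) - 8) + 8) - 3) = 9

Step 1. [-(((((x - 8) + 3) - 8) + 8) - 3) = 9] leading − — multiply by −1, so neg: ((((x - 8) + 3) - 8) + 8) - 3 = -9.
Step 2. [((((x - 8) + 3) - 8) + 8) - 3 = -9] add 3: x sits inside (… - 3), so sub: (((x - 8) + 3) - 8) + 8 = -6.
Step 3. [(((x - 8) + 3) - 8) + 8 = -6] 8 comes off first (subtract 8). So sub: ((x - 8) + 3) - 8 = -14.
Step 4. [((x - 8) + 3) - 8 = -14] peel the -8: add 8 from each side, so sub: (x - 8) + 3 = -6.
Step 5. [(x - 8) + 3 = -6] +3 is outermost — subtract 3 both sides. So sub: x - 8 = -9.
Step 6. [x - 8 = -9] 8 comes off first (add 8), so sub: x = -1.

Answer: x ∈ {-1}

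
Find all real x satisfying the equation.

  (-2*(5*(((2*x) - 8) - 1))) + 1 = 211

Step 1. [(-2*(5*(((2*x) - 8) - 1))) + 1 = 211] peel the +1: subtract 1 from each side, so sub: -2*(5*(((2*x) - 8) - 1)) = 210.
Step 2. [-2*(5*(((2*x) - 8) - 1)) = 210] -2 out front; divide by -2, so div: 5*(((2*x) - 8) - 1) = -105.
Step 3. [5*(((2*x) - 8) - 1) = -105] divide by the outer 5. So div: ((2*x) - 8) - 1 = -21.
Step 4. [((2*x) - 8) - 1 = -21] the outer -1 inverts by adding 1, so sub: (2*x) - 8 = -20.
Step 5. [(2*x) - 8 = -20] 2 | LHS and 2 | -20: pull 2 out, so factor: x - 4 = -10.
Step 6. [x - 4 = -10] 4 comes off first (add 4). So sub: x = -6.

Answer: x ∈ {-6}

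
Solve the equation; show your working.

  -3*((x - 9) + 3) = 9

Step 1. [-3*((x - 9) + 3) = 9] -3 out front; divide by -3, so div: (x - 9) + 3 = -3.
Step 2. [(x - 9) + 3 = -3] peel the +3: subtract 3 from each side ⇒ sub: x - 9 = -6.
Step 3. [x - 9 = -6] add 9: x sits inside (… - 9) ⇒ sub: x = 3.

Answer: x ∈ {3}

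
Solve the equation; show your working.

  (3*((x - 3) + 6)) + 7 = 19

Step 1. [(3*((x - 3) + 6)) + 7 = 19] subtract 7: x sits inside (… + 7) ⇒ sub: 3*((x - 3) + 6) = 12.
Step 2. [3*((x - 3) + 6) = 12] leading coefficient 3: divide by 3 ⇒ div: (x - 3) + 6 = 4.
Step 3. [(x - 3) + 6 = 4] peel the +6: subtract 6 from each side, so sub: x - 3 = -2.
Step 4. [x - 3 = -2] the outer -3 inverts by adding 3. So sub: x = 1.

Answer: x ∈ {1}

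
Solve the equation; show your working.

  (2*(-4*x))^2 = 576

Step 1. [(2*(-4*x))^2 = 576] LHS squared, RHS 576 ≥ 0: apply √ (±) ⇒ sqrt: 2*(-4*x) = 24 or -24.
Step 2. [2*(-4*x) = 24 or -24] leading coefficient 2: divide by 2, so div: -4*x = 12 or -12.
Step 3. [-4*x = 12 or -12] -4 out front; divide by -4, so div: x = -3 or 3.

Answer: x ∈ {-3, 3}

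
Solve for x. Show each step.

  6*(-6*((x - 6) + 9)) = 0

Step 1. [6*(-6*((x - 6) + 9)) = 0] divide by the outer 6. So div: -6*((x - 6) + 9) = 0.
Step 2. [-6*((x - 6) + 9) = 0] LHS = -6·(…); ÷-6 both sides. So div: (x - 6) + 9 = 0.
Step 3. [(x - 6) + 9 = 0] 9 comes off first (subtract 9), so sub: x - 6 = -9.
Step 4. [x - 6 = -9] the outer -6 inverts by adding 6. So sub: x = -3.

Answer: x ∈ {-3}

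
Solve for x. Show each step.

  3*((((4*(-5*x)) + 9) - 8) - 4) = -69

Step 1. [3*((((4*(-5*x)) + 9) - 8) - 4) = -69] LHS = 3·(…); ÷3 both sides ⇒ div: (((4*(-5*x)) + 9) - 8) - 4 = -23.
Step 2. [(((4*(-5*x)) + 9) - 8) - 4 = -23] 4 comes off first (add 4), so sub: ((4*(-5*x)) + 9) - 8 = -19.
Step 3. [((4*(-5*x)) + 9) - 8 = -19] add 8: x sits inside (… - 8) ⇒ sub: (4*(-5*x)) + 9 = -11.
Step 4. [(4*(-5*x)) + 9 = -11] +9 is outermost — subtract 9 both sides. So sub: 4*(-5*x) = -20.
Step 5. [4*(-5*x) = -20] LHS = 4·(…); ÷4 both sides, so div: -5*x = -5.
Step 6. [-5*x = -5] -5·(inner) — divide through by -5 ⇒ div: x = 1.

Answer: x ∈ {1}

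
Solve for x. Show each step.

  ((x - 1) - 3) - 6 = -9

Step 1. [((x - 1) - 3) - 6 = -9] the outer -6 inverts by adding 6, so sub: (x - 1) - 3 = -3.
Step 2. [(x - 1) - 3 = -3] 3 comes off first (add 3) ⇒ sub: x - 1 = 0.
Step 3. [x - 1 = 0] the outer -1 inverts by adding 1. So sub: x = 1.

Answer: x ∈ {1}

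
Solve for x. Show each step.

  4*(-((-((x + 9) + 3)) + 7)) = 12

Step 1. [4*(-((-((x + 9) + 3)) + 7)) = 12] 4·(inner) — divide through by 4. So div: -((-((x + 9) + 3)) + 7) = 3.
Step 2. [-((-((x + 9) + 3)) + 7) = 3] leading − — multiply by −1. So neg: (-((x + 9) + 3)) + 7 = -3.
Step 3. [(-((x + 9) + 3)) + 7 = -3] +7 is outermost — subtract 7 both sides ⇒ sub: -((x + 9) + 3) = -10.
Step 4. [-((x + 9) + 3) = -10] leading − — multiply by −1 ⇒ neg: (x + 9) + 3 = 10.
Step 5. [(x + 9) + 3 = 10] peel the +3: subtract 3 from each side. So sub: x + 9 = 7.
Step 6. [x + 9 = 7] +9 is outermost — subtract 9 both sides. So sub: x = -2.

Answer: x ∈ {-2}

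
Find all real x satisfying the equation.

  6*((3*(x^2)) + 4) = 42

Step 1. [6*((3*(x^2)) + 4) = 42] divide by the outer 6 ⇒ div: (3*(x^2)) + 4 = 7.
Step 2. [(3*(x^2)) + 4 = 7] peel the +4: subtract 4 from each side. So sub: 3*(x^2) = 3.
Step 3. [3*(x^2) = 3] divide by the outer 3, so div: x^2 = 1.
Step 4. [x^2 = 1] √ both sides: 1 ≥ 0 gives two branches, so sqrt: x = 1 or -1.

Answer: x ∈ {-1, 1}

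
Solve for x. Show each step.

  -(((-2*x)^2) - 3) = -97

Step 1. [-(((-2*x)^2) - 3) = -97] flip signs both sides, so neg: ((-2*x)^2) - 3 = 97.
Step 2. [((-2*x)^2) - 3 = 97] -3 is outermost — add 3 both sides, so sub: (-2*x)^2 = 100.
Step 3. [(-2*x)^2 = 100] √ both sides: 100 ≥ 0 gives two branches. So sqrt: -2*x = 10 or -10.
Step 4. [-2*x = 10 or -10] divide by the outer -2 ⇒ div: x = -5 or 5.

Answer: x ∈ {-5, 5}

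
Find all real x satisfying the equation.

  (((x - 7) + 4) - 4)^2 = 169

Step 1. [(((x - 7) + 4) - 4)^2 = 169] LHS squared, RHS 169 ≥ 0: apply √ (±) ⇒ sqrt: ((x - 7) + 4) - 4 = 13 or -13.
Step 2. [((x - 7) + 4) - 4 = 13 or -13] peel the -4: add 4 from each side. So sub: (x - 7) + 4 = 17 or -9.
Step 3. [(x - 7) + 4 = 17 or -9] 4 comes off first (subtract 4) ⇒ sub: x - 7 = 13 or -13.
Step 4. [x - 7 = 13 or -13] -7 is outermost — add 7 both sides ⇒ sub: x = 20 or -6.

Answer: x ∈ {-6, 20}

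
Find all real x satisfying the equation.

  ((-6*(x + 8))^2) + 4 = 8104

Step 1. [((-6*(x + 8))^2) + 4 = 8104] the outer +4 inverts by subtracting 4. So sub: (-6*(x + 8))^2 = 8100.
Step 2. [(-6*(x + 8))^2 = 8100] LHS squared, RHS 8100 ≥ 0: apply √ (±), so sqrt: -6*(x + 8) = 90 or -90.
Step 3. [-6*(x + 8) = 90 or -90] -6·(inner) — divide through by -6 ⇒ div: x + 8 = -15 or 15.
Step 4. [x + 8 = -15 or 15] the outer +8 inverts by subtracting 8, so sub: x = -23 or 7.

Answer: x ∈ {-23, 7}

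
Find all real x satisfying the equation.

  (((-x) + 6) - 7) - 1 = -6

Step 1. [(((-x) + 6) - 7) - 1 = -6] the outer -1 inverts by adding 1, so sub: ((-x) + 6) - 7 = -5.
Step 2. [((-x) + 6) - 7 = -5] peel the -7: add 7 from each side, so sub: (-x) + 6 = 2.
Step 3. [(-x) + 6 = 2] peel the +6: subtract 6 from each side. So sub: -x = -4.
Step 4. [-x = -4] flip signs both sides ⇒ neg: x = 4.

Answer: x ∈ {4}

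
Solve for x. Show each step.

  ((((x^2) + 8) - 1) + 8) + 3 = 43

Step 1. [((((x^2) + 8) - 1) + 8) + 3 = 43] +3 is outermost — subtract 3 both sides, so sub: (((x^2) + 8) - 1) + 8 = 40.
Step 2. [(((x^2) + 8) - 1) + 8 = 40] subtract 8: x sits inside (… + 8). So sub: ((x^2) + 8) - 1 = 32.
Step 3. [((x^2) + 8) - 1 = 32] the outer -1 inverts by adding 1, so sub: (x^2) + 8 = 33.
Step 4. [(x^2) + 8 = 33] 8 comes off first (subtract 8), so sub: x^2 = 25.
Step 5. [x^2 = 25] √ both sides: 25 ≥ 0 gives two branches ⇒ sqrt: x = 5 or -5.

Answer: x ∈ {-5, 5}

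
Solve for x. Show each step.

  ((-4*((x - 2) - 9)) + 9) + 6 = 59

Step 1. [((-4*((x - 2) - 9)) + 9) + 6 = 59] peel the +6: subtract 6 from each side. So sub: (-4*((x - 2) - 9)) + 9 = 53.
Step 2. [(-4*((x - 2) - 9)) + 9 = 53] 9 comes off first (subtract 9), so sub: -4*((x - 2) - 9) = 44.
Step 3. [-4*((x - 2) - 9) = 44] divide by the outer -4 ⇒ div: (x - 2) - 9 = -11.
Step 4. [(x - 2) - 9 = -11] -9 is outermost — add 9 both sides. So sub: x - 2 = -2.
Step 5. [x - 2 = -2] peel the -2: add 2 from each side, so sub: x = 0.

Answer: x ∈ {0}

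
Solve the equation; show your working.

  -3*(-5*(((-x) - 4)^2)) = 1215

Step 1. [-3*(-5*(((-x) - 4)^2)) = 1215] -3 out front; divide by -3. So div: -5*(((-x) - 4)^2) = -405.
Step 2. [-5*(((-x) - 4)^2) = -405] divide by the outer -5. So div: ((-x) - 4)^2 = 81.
Step 3. [((-x) - 4)^2 = 81] 81 ≥ 0, LHS is (·)² — take ±√. So sqrt: (-x) - 4 = 9 or -9.
Step 4. [(-x) - 4 = 9 or -9] the outer -4 inverts by adding 4, so sub: -x = 13 or -5.
Step 5. [-x = 13 or -5] LHS negated; negate both sides, so neg: x = -13 or 5.

Answer: x ∈ {-13, 5}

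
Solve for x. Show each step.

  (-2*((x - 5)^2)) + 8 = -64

Step 1. [(-2*((x - 5)^2)) + 8 = -64] subtract 8: x sits inside (… + 8). So sub: -2*((x - 5)^2) = -72.
Step 2. [-2*((x - 5)^2) = -72] leading coefficient -2: divide by -2. So div: (x - 5)^2 = 36.
Step 3. [(x - 5)^2 = 36] LHS squared, RHS 36 ≥ 0: apply √ (±). So sqrt: x - 5 = 6 or -6.
Step 4. [x - 5 = 6 or -6] 5 comes off first (add 5). So sub: x = 11 or -1.

Answer: x ∈ {-1, 11}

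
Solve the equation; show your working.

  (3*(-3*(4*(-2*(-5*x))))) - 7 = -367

Step 1. [(3*(-3*(4*(-2*(-5*x))))) - 7 = -367] -7 is outermost — add 7 both sides ⇒ sub: 3*(-3*(4*(-2*(-5*x)))) = -360.
Step 2. [3*(-3*(4*(-2*(-5*x)))) = -360] divide by the outer 3 ⇒ div: -3*(4*(-2*(-5*x))) = -120.
Step 3. [-3*(4*(-2*(-5*x))) = -120] LHS = -3·(…); ÷-3 both sides ⇒ div: 4*(-2*(-5*x)) = 40.
Step 4. [4*(-2*(-5*x)) = 40] LHS = 4·(…); ÷4 both sides. So div: -2*(-5*x) = 10.
Step 5. [-2*(-5*x) = 10] leading coefficient -2: divide by -2. So div: -5*x = -5.
Step 6. [-5*x = -5] -5·(inner) — divide through by -5. So div: x = 1.

Answer: x ∈ {1}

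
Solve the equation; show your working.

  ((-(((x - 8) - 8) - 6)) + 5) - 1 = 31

Step 1. [((-(((x - 8) - 8) - 6)) + 5) - 1 = 31] 1 comes off first (add 1) ⇒ sub: (-(((x - 8) - 8) - 6)) + 5 = 32.
Step 2. [(-(((x - 8) - 8) - 6)) + 5 = 32] 5 comes off first (subtract 5) ⇒ sub: -(((x - 8) - 8) - 6) = 27.
Step 3. [-(((x - 8) - 8) - 6) = 27] flip signs both sides. So neg: ((x - 8) - 8) - 6 = -27.
Step 4. [((x - 8) - 8) - 6 = -27] add 6: x sits inside (… - 6) ⇒ sub: (x - 8) - 8 = -21.
Step 5. [(x - 8) - 8 = -21] the outer -8 inverts by adding 8 ⇒ sub: x - 8 = -13.
Step 6. [x - 8 = -13] 8 comes off first (add 8), so sub: x = -5.

Answer: x ∈ {-5}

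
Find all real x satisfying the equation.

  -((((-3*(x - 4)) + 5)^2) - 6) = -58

Step 1. [-((((-3*(x - 4)) + 5)^2) - 6) = -58] leading − — multiply by −1, so neg: (((-3*(x - 4)) + 5)^2) - 6 = 58.
Step 2. [(((-3*(x - 4)) + 5)^2) - 6 = 58] add 6: x sits inside (… - 6) ⇒ sub: ((-3*(x - 4)) + 5)^2 = 64.
Step 3. [((-3*(x - 4)) + 5)^2 = 64] 64 ≥ 0, LHS is (·)² — take ±√, so sqrt: (-3*(x - 4)) + 5 = 8 or -8.
Step 4. [(-3*(x - 4)) + 5 = 8 or -8] peel the +5: subtract 5 from each side. So sub: -3*(x - 4) = 3 or -13.
Step 5. [-3*(x - 4) = 3 or -13] LHS = -3·(…); ÷-3 both sides. So div: x - 4 = -1 or 13/3.
Step 6. [x - 4 = -1 or 13/3] peel the -4: add 4 from each side. So sub: x = 3 or 25/3.

Answer: x ∈ {3, 25/3}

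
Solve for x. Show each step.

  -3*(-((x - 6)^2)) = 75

Step 1. [-3*(-((x - 6)^2)) = 75] leading coefficient -3: divide by -3 ⇒ div: -((x - 6)^2) = -25.
Step 2. [-((x - 6)^2) = -25] LHS negated; negate both sides, so neg: (x - 6)^2 = 25.
Step 3. [(x - 6)^2 = 25] 25 ≥ 0, LHS is (·)² — take ±√ ⇒ sqrt: x - 6 = 5 or -5.
Step 4. [x - 6 = 5 or -5] 6 comes off first (add 6) ⇒ sub: x = 11 or 1.

Answer: x ∈ {1, 11}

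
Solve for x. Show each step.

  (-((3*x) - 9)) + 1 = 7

Step 1. [(-((3*x) - 9)) + 1 = 7] 1 comes off first (subtract 1), so sub: -((3*x) - 9) = 6.
Step 2. [-((3*x) - 9) = 6] LHS negated; negate both sides ⇒ neg: (3*x) - 9 = -6.
Step 3. [(3*x) - 9 = -6] the outer -9 inverts by adding 9. So sub: 3*x = 3.
Step 4. [3*x = 3] leading coefficient 3: divide by 3. So div: x = 1.

Answer: x ∈ {1}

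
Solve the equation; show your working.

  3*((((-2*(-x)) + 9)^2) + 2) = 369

Step 1. [3*((((-2*(-x)) + 9)^2) + 2) = 369] leading coefficient 3: divide by 3. So div: (((-2*(-x)) + 9)^2) + 2 = 123.
Step 2. [(((-2*(-x)) + 9)^2) + 2 = 123] subtract 2: x sits inside (… + 2) ⇒ sub: ((-2*(-x)) + 9)^2 = 121.
Step 3. [((-2*(-x)) + 9)^2 = 121] √ both sides: 121 ≥ 0 gives two branches. So sqrt: (-2*(-x)) + 9 = 11 or -11.
Step 4. [(-2*(-x)) + 9 = 11 or -11] the outer +9 inverts by subtracting 9. So sub: -2*(-x) = 2 or -20.
Step 5. [-2*(-x) = 2 or -20] -2 out front; divide by -2 ⇒ div: -x = -1 or 10.
Step 6. [-x = -1 or 10] flip signs both sides, so neg: x = 1 or -10.

Answer: x ∈ {-10, 1}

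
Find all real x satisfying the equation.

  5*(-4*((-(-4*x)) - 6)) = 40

Step 1. [5*(-4*((-(-4*x)) - 6)) = 40] divide by the outer 5, so div: -4*((-(-4*x)) - 6) = 8.
Step 2. [-4*((-(-4*x)) - 6) = 8] leading coefficient -4: divide by -4 ⇒ div: (-(-4*x)) - 6 = -2.
Step 3. [(-(-4*x)) - 6 = -2] peel the -6: add 6 from each side ⇒ sub: -(-4*x) = 4.
Step 4. [-(-4*x) = 4] LHS negated; negate both sides. So neg: -4*x = -4.
Step 5. [-4*x = -4] LHS = -4·(…); ÷-4 both sides. So div: x = 1.

Answer: x ∈ {1}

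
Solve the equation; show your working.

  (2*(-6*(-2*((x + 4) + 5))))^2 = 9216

Step 1. [(2*(-6*(-2*((x + 4) + 5))))^2 = 9216] 9216 ≥ 0, LHS is (·)² — take ±√. So sqrt: 2*(-6*(-2*((x + 4) + 5))) = 96 or -96.
Step 2. [2*(-6*(-2*((x + 4) + 5))) = 96 or -96] 2·(inner) — divide through by 2 ⇒ div: -6*(-2*((x + 4) + 5)) = 48 or -48.
Step 3. [-6*(-2*((x + 4) + 5)) = 48 or -48] leading coefficient -6: divide by -6. So div: -2*((x + 4) + 5) = -8 or 8.
Step 4. [-2*((x + 4) + 5) = -8 or 8] -2·(inner) — divide through by -2. So div: (x + 4) + 5 = 4 or -4.
Step 5. [(x + 4) + 5 = 4 or -4] the outer +5 inverts by subtracting 5 ⇒ sub: x + 4 = -1 or -9.
Step 6. [x + 4 = -1 or -9] 4 comes off first (subtract 4), so sub: x = -5 or -13.

Answer: x ∈ {-13, -5}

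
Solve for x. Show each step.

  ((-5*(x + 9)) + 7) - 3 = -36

Step 1. [((-5*(x + 9)) + 7) - 3 = -36] -3 is outermost — add 3 both sides ⇒ sub: (-5*(x + 9)) + 7 = -33.
Step 2. [(-5*(x + 9)) + 7 = -33] peel the +7: subtract 7 from each side, so sub: -5*(x + 9) = -40.
Step 3. [-5*(x + 9) = -40] leading coefficient -5: divide by -5. So div: x + 9 = 8.
Step 4. [x + 9 = 8] the outer +9 inverts by subtracting 9, so sub: x = -1.

Answer: x ∈ {-1}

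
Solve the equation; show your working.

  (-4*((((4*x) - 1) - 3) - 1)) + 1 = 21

Step 1. [(-4*((((4*x) - 1) - 3) - 1)) + 1 = 21] the outer +1 inverts by subtracting 1. So sub: -4*((((4*x) - 1) - 3) - 1) = 20.
Step 2. [-4*((((4*x) - 1) - 3) - 1) = 20] -4·(inner) — divide through by -4, so div: (((4*x) - 1) - 3) - 1 = -5.
Step 3. [(((4*x) - 1) - 3) - 1 = -5] 1 comes off first (add 1), so sub: ((4*x) - 1) - 3 = -4.
Step 4. [((4*x) - 1) - 3 = -4] peel the -3: add 3 from each side, so sub: (4*x) - 1 = -1.
Step 5. [(4*x) - 1 = -1] the outer -1 inverts by adding 1, so sub: 4*x = 0.
Step 6. [4*x = 0] 4 out front; divide by 4 ⇒ div: x = 0.

Answer: x ∈ {0}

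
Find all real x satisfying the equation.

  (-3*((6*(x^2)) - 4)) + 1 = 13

Step 1. [(-3*((6*(x^2)) - 4)) + 1 = 13] peel the +1: subtract 1 from each side. So sub: -3*((6*(x^2)) - 4) = 12.
Step 2. [-3*((6*(x^2)) - 4) = 12] LHS = -3·(…); ÷-3 both sides. So div: (6*(x^2)) - 4 = -4.
Step 3. [(6*(x^2)) - 4 = -4] -4 is outermost — add 4 both sides ⇒ sub: 6*(x^2) = 0.
Step 4. [6*(x^2) = 0] leading coefficient 6: divide by 6, so div: x^2 = 0.
Step 5. [x^2 = 0] LHS squared, RHS 0 ≥ 0: apply √ (±). So sqrt: x = 0.

Answer: x ∈ {0}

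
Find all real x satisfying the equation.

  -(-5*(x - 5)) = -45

Step 1. [-(-5*(x - 5)) = -45] flip signs both sides ⇒ neg: -5*(x - 5) = 45.
Step 2. [-5*(x - 5) = 45] -5·(inner) — divide through by -5. So div: x - 5 = -9.
Step 3. [x - 5 = -9] peel the -5: add 5 from each side, so sub: x = -4.

Answer: x ∈ {-4}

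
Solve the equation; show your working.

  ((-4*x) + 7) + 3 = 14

Step 1. [((-4*x) + 7) + 3 = 14] subtract 3: x sits inside (… + 3) ⇒ sub: (-4*x) + 7 = 11.
Step 2. [(-4*x) + 7 = 11] the outer +7 inverts by subtracting 7 ⇒ sub: -4*x = 4.
Step 3. [-4*x = 4] divide by the outer -4 ⇒ div: x = -1.

Answer: x ∈ {-1}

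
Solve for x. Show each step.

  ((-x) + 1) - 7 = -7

Step 1. [((-x) + 1) - 7 = -7] add 7: x sits inside (… - 7), so sub: (-x) + 1 = 0.
Step 2. [(-x) + 1 = 0] subtract 1: x sits inside (… + 1), so sub: -x = -1.
Step 3. [-x = -1] flip signs both sides. So neg: x = 1.

Answer: x ∈ {1}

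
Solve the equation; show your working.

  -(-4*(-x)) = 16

Step 1. [-(-4*(-x)) = 16] leading − — multiply by −1. So neg: -4*(-x) = -16.
Step 2. [-4*(-x) = -16] -4·(inner) — divide through by -4. So div: -x = 4.
Step 3. [-x = 4] leading − — multiply by −1. So neg: x = -4.

Answer: x ∈ {-4}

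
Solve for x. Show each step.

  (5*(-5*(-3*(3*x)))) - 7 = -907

Step 1. [(5*(-5*(-3*(3*x)))) - 7 = -907] add 7: x sits inside (… - 7), so sub: 5*(-5*(-3*(3*x))) = -900.
Step 2. [5*(-5*(-3*(3*x))) = -900] leading coefficient 5: divide by 5, so div: -5*(-3*(3*x)) = -180.
Step 3. [-5*(-3*(3*x)) = -180] LHS = -5·(…); ÷-5 both sides. So div: -3*(3*x) = 36.
Step 4. [-3*(3*x) = 36] -3 out front; divide by -3. So div: 3*x = -12.
Step 5. [3*x = -12] LHS = 3·(…); ÷3 both sides. So div: x = -4.

Answer: x ∈ {-4}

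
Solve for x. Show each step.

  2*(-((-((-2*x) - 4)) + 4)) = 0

Step 1. [2*(-((-((-2*x) - 4)) + 4)) = 0] leading coefficient 2: divide by 2, so div: -((-((-2*x) - 4)) + 4) = 0.
Step 2. [-((-((-2*x) - 4)) + 4) = 0] LHS negated; negate both sides. So neg: (-((-2*x) - 4)) + 4 = 0.
Step 3. [(-((-2*x) - 4)) + 4 = 0] peel the +4: subtract 4 from each side ⇒ sub: -((-2*x) - 4) = -4.
Step 4. [-((-2*x) - 4) = -4] leading − — multiply by −1. So neg: (-2*x) - 4 = 4.
Step 5. [(-2*x) - 4 = 4] -2 divides every term; factor it out. So factor: x + 2 = -2.
Step 6. [x + 2 = -2] 2 comes off first (subtract 2) ⇒ sub: x = -4.

Answer: x ∈ {-4}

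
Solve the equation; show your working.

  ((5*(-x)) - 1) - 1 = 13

Step 1. [((5*(-x)) - 1) - 1 = 13] the outer -1 inverts by adding 1. So sub: (5*(-x)) - 1 = 14.
Step 2. [(5*(-x)) - 1 = 14] -1 is outermost — add 1 both sides. So sub: 5*(-x) = 15.
Step 3. [5*(-x) = 15] LHS = 5·(…); ÷5 both sides. So div: -x = 3.
Step 4. [-x = 3] flip signs both sides. So neg: x = -3.

Answer: x ∈ {-3}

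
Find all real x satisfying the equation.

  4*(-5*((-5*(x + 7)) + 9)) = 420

Step 1. [4*(-5*((-5*(x + 7)) + 9)) = 420] 4·(inner) — divide through by 4. So div: -5*((-5*(x + 7)) + 9) = 105.
Step 2. [-5*((-5*(x + 7)) + 9) = 105] LHS = -5·(…); ÷-5 both sides ⇒ div: (-5*(x + 7)) + 9 = -21.
Step 3. [(-5*(x + 7)) + 9 = -21] +9 is outermost — subtract 9 both sides. So sub: -5*(x + 7) = -30.
Step 4. [-5*(x + 7) = -30] LHS = -5·(…); ÷-5 both sides ⇒ div: x + 7 = 6.
Step 5. [x + 7 = 6] peel the +7: subtract 7 from each side ⇒ sub: x = -1.

Answer: x ∈ {-1}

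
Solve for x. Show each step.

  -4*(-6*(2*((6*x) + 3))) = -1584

Step 1. [-4*(-6*(2*((6*x) + 3))) = -1584] leading coefficient -4: divide by -4 ⇒ div: -6*(2*((6*x) + 3)) = 396.
Step 2. [-6*(2*((6*x) + 3)) = 396] -6·(inner) — divide through by -6. So div: 2*((6*x) + 3) = -66.
Step 3. [2*((6*x) + 3) = -66] LHS = 2·(…); ÷2 both sides ⇒ div: (6*x) + 3 = -33.
Step 4. [(6*x) + 3 = -33] the outer +3 inverts by subtracting 3. So sub: 6*x = -36.
Step 5. [6*x = -36] leading coefficient 6: divide by 6. So div: x = -6.

Answer: x ∈ {-6}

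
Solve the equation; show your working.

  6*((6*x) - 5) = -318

Step 1. [6*((6*x) - 5) = -318] LHS = 6·(…); ÷6 both sides. So div: (6*x) - 5 = -53.
Step 2. [(6*x) - 5 = -53] 5 comes off first (add 5), so sub: 6*x = -48.
Step 3. [6*x = -48] leading coefficient 6: divide by 6 ⇒ div: x = -8.

Answer: x ∈ {-8}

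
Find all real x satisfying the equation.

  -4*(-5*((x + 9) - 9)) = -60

Step 1. [-4*(-5*((x + 9) - 9)) = -60] -4·(inner) — divide through by -4 ⇒ div: -5*((x + 9) - 9) = 15.
Step 2. [-5*((x + 9) - 9) = 15] -5 out front; divide by -5 ⇒ div: (x + 9) - 9 = -3.
Step 3. [(x + 9) - 9 = -3] add 9: x sits inside (… - 9). So sub: x + 9 = 6.
Step 4. [x + 9 = 6] the outer +9 inverts by subtracting 9 ⇒ sub: x = -3.

Answer: x ∈ {-3}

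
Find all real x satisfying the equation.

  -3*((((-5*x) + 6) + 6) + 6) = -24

Step 1. [-3*((((-5*x) + 6) + 6) + 6) = -24] leading coefficient -3: divide by -3, so div: (((-5*x) + 6) + 6) + 6 = 8.
Step 2. [(((-5*x) + 6) + 6) + 6 = 8] 6 comes off first (subtract 6). So sub: ((-5*x) + 6) + 6 = 2.
Step 3. [((-5*x) + 6) + 6 = 2] subtract 6: x sits inside (… + 6). So sub: (-5*x) + 6 = -4.
Step 4. [(-5*x) + 6 = -4] peel the +6: subtract 6 from each side ⇒ sub: -5*x = -10.
Step 5. [-5*x = -10] -5 out front; divide by -5 ⇒ div: x = 2.

Answer: x ∈ {2}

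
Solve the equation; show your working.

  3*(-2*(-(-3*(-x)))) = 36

Step 1. [3*(-2*(-(-3*(-x)))) = 36] LHS = 3·(…); ÷3 both sides ⇒ div: -2*(-(-3*(-x))) = 12.
Step 2. [-2*(-(-3*(-x))) = 12] leading coefficient -2: divide by -2. So div: -(-3*(-x)) = -6.
Step 3. [-(-3*(-x)) = -6] leading − — multiply by −1 ⇒ neg: -3*(-x) = 6.
Step 4. [-3*(-x) = 6] -3 out front; divide by -3 ⇒ div: -x = -2.
Step 5. [-x = -2] flip signs both sides. So neg: x = 2.

Answer: x ∈ {2}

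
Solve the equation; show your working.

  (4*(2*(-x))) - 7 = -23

Step 1. [(4*(2*(-x))) - 7 = -23] the outer -7 inverts by adding 7 ⇒ sub: 4*(2*(-x)) = -16.
Step 2. [4*(2*(-x)) = -16] leading coefficient 4: divide by 4. So div: 2*(-x) = -4.
Step 3. [2*(-x) = -4] LHS = 2·(…); ÷2 both sides ⇒ div: -x = -2.
Step 4. [-x = -2] flip signs both sides, so neg: x = 2.

Answer: x ∈ {2}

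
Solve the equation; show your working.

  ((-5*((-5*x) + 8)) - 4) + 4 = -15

Step 1. [((-5*((-5*x) + 8)) - 4) + 4 = -15] peel the +4: subtract 4 from each side, so sub: (-5*((-5*x) + 8)) - 4 = -19.
Step 2. [(-5*((-5*x) + 8)) - 4 = -19] peel the -4: add 4 from each side, so sub: -5*((-5*x) + 8) = -15.
Step 3. [-5*((-5*x) + 8) = -15] leading coefficient -5: divide by -5, so div: (-5*x) + 8 = 3.
Step 4. [(-5*x) + 8 = 3] peel the +8: subtract 8 from each side ⇒ sub: -5*x = -5.
Step 5. [-5*x = -5] -5·(inner) — divide through by -5. So div: x = 1.

Answer: x ∈ {1}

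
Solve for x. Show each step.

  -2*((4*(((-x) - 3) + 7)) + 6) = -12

Step 1. [-2*((4*(((-x) - 3) + 7)) + 6) = -12] LHS = -2·(…); ÷-2 both sides, so div: (4*(((-x) - 3) + 7)) + 6 = 6.
Step 2. [(4*(((-x) - 3) + 7)) + 6 = 6] +6 is outermost — subtract 6 both sides, so sub: 4*(((-x) - 3) + 7) = 0.
Step 3. [4*(((-x) - 3) + 7) = 0] 4·(inner) — divide through by 4. So div: ((-x) - 3) + 7 = 0.
Step 4. [((-x) - 3) + 7 = 0] 7 comes off first (subtract 7). So sub: (-x) - 3 = -7.
Step 5. [(-x) - 3 = -7] peel the -3: add 3 from each side, so sub: -x = -4.
Step 6. [-x = -4] flip signs both sides. So neg: x = 4.

Answer: x ∈ {4}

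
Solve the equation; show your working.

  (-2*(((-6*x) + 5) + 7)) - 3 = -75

Step 1. [(-2*(((-6*x) + 5) + 7)) - 3 = -75] add 3: x sits inside (… - 3), so sub: -2*(((-6*x) + 5) + 7) = -72.
Step 2. [-2*(((-6*x) + 5) + 7) = -72] LHS = -2·(…); ÷-2 both sides ⇒ div: ((-6*x) + 5) + 7 = 36.
Step 3. [((-6*x) + 5) + 7 = 36] peel the +7: subtract 7 from each side. So sub: (-6*x) + 5 = 29.
Step 4. [(-6*x) + 5 = 29] 5 comes off first (subtract 5) ⇒ sub: -6*x = 24.
Step 5. [-6*x = 24] -6 out front; divide by -6, so div: x = -4.

Answer: x ∈ {-4}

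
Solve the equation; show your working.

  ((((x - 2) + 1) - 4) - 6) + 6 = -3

Step 1. [((((x - 2) + 1) - 4) - 6) + 6 = -3] peel the +6: subtract 6 from each side, so sub: (((x - 2) + 1) - 4) - 6 = -9.
Step 2. [(((x - 2) + 1) - 4) - 6 = -9] 6 comes off first (add 6), so sub: ((x - 2) + 1) - 4 = -3.
Step 3. [((x - 2) + 1) - 4 = -3] add 4: x sits inside (… - 4) ⇒ sub: (x - 2) + 1 = 1.
Step 4. [(x - 2) + 1 = 1] 1 comes off first (subtract 1). So sub: x - 2 = 0.
Step 5. [x - 2 = 0] 2 comes off first (add 2). So sub: x = 2.

Answer: x ∈ {2}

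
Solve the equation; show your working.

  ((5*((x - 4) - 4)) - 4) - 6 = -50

Step 1. [((5*((x - 4) - 4)) - 4) - 6 = -50] 6 comes off first (add 6). So sub: (5*((x - 4) - 4)) - 4 = -44.
Step 2. [(5*((x - 4) - 4)) - 4 = -44] add 4: x sits inside (… - 4), so sub: 5*((x - 4) - 4) = -40.
Step 3. [5*((x - 4) - 4) = -40] 5 out front; divide by 5. So div: (x - 4) - 4 = -8.
Step 4. [(x - 4) - 4 = -8] 4 comes off first (add 4), so sub: x - 4 = -4.
Step 5. [x - 4 = -4] -4 is outermost — add 4 both sides. So sub: x = 0.

Answer: x ∈ {0}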